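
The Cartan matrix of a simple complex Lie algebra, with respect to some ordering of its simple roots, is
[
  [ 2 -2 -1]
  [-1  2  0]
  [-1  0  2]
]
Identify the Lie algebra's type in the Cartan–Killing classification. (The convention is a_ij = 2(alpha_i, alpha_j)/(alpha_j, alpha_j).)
B_3

The matrix has rank 3 with 2's on the diagonal. Reading the off-diagonal entries as Dynkin edges (a single edge where a_ij = a_ji = -1; a double or triple edge where a_ij * a_ji = 2 or 3), the diagram is a chain of 3 nodes with a double edge at one end; the terminal node there is the unique short simple root (B_3). One simple-root ordering that puts it in standard form is (alpha_3, alpha_1, alpha_2). So the algebra is type B_3, i.e. so(7).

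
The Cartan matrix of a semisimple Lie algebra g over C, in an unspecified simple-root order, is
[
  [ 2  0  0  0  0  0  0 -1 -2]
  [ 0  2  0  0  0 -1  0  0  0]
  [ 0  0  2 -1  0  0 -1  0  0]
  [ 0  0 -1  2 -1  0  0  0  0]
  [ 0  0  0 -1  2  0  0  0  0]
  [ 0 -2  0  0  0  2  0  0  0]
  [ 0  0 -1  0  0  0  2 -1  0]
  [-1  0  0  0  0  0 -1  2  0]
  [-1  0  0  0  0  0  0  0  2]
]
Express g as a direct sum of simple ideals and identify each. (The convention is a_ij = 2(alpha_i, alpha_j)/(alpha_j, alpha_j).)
The diagram associated to this matrix has two connected components: the simple roots {alpha_2, alpha_6} form a chain of 2 nodes with a double edge at one end; the terminal node there is the unique short simple root (B_2), and {alpha_1, alpha_3, alpha_4, alpha_5, alpha_7, alpha_8, alpha_9} form a chain of 7 nodes with a double edge at one end; the terminal node there is the unique short simple root (B_7). A semisimple Lie algebra decomposes uniquely as the direct sum of simple ideals, one per connected component of its Dynkin diagram, so g ≅ B_2 ⊕ B_7 (dimension 10 + 105 = 115).

type B_2 + type B_7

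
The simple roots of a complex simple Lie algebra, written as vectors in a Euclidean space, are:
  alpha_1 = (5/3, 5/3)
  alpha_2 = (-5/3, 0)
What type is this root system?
B_2 (so(5))

Compute the Cartan integers a_ij = 2(alpha_i, alpha_j)/(alpha_j, alpha_j); the resulting 2x2 Cartan matrix is
[[2, -2], [-1, 2]].
The roots have two lengths (squared-length ratio 2:1); the short ones are alpha_{2}. The associated Dynkin diagram is a chain of 2 nodes with a double edge at one end; the terminal node there is the unique short simple root (B_2), so the type is B_2 (the algebra so(5)).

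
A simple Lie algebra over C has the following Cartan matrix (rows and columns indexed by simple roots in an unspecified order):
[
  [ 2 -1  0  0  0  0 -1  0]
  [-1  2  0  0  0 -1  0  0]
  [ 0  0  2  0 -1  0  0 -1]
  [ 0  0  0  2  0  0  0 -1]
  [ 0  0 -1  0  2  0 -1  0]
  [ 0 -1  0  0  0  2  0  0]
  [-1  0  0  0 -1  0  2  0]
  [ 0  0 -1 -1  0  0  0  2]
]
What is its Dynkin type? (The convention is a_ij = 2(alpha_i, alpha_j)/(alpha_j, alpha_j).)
A_8 (sl(9))

The matrix has rank 8 with 2's on the diagonal. Reading the off-diagonal entries as Dynkin edges (a single edge where a_ij = a_ji = -1; a double or triple edge where a_ij * a_ji = 2 or 3), the diagram is a chain of 8 nodes with single edges (A_8). One simple-root ordering that puts it in standard form is (alpha_4, alpha_8, alpha_3, alpha_5, alpha_7, alpha_1, alpha_2, alpha_6). So the algebra is type A_8, i.e. sl(9).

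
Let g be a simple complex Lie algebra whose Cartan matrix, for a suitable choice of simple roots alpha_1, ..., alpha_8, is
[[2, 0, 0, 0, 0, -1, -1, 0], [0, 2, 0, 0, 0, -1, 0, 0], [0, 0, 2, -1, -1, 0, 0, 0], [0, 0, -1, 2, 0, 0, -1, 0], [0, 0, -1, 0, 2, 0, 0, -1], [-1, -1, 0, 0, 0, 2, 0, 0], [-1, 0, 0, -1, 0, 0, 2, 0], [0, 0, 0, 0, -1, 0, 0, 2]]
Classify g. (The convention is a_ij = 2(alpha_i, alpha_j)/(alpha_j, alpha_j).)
The matrix has rank 8 with 2's on the diagonal. Reading the off-diagonal entries as Dynkin edges (a single edge where a_ij = a_ji = -1; a double or triple edge where a_ij * a_ji = 2 or 3), the diagram is a chain of 8 nodes with single edges (A_8). One simple-root ordering that puts it in standard form is (alpha_8, alpha_5, alpha_3, alpha_4, alpha_7, alpha_1, alpha_6, alpha_2). So the algebra is type A_8, i.e. sl(9).

A8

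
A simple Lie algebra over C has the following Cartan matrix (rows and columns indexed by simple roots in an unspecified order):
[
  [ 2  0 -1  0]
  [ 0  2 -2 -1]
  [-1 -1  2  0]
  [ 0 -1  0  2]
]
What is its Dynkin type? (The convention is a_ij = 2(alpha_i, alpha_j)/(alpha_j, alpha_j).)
F4

The matrix has rank 4 with 2's on the diagonal. Reading the off-diagonal entries as Dynkin edges (a single edge where a_ij = a_ji = -1; a double or triple edge where a_ij * a_ji = 2 or 3), the diagram is a chain of 4 nodes with a double edge between the middle two (F_4). One simple-root ordering that puts it in standard form is (alpha_4, alpha_2, alpha_3, alpha_1). So the algebra is type F_4.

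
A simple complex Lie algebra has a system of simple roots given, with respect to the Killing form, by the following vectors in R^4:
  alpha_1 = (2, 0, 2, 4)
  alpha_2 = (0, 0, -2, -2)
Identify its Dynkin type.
G_2

Compute the Cartan integers a_ij = 2(alpha_i, alpha_j)/(alpha_j, alpha_j); the resulting 2x2 Cartan matrix is
[[2, -3], [-1, 2]].
The roots have two lengths (squared-length ratio 3:1); the short ones are alpha_{2}. The associated Dynkin diagram is two nodes joined by a triple edge (G_2), so the type is G_2.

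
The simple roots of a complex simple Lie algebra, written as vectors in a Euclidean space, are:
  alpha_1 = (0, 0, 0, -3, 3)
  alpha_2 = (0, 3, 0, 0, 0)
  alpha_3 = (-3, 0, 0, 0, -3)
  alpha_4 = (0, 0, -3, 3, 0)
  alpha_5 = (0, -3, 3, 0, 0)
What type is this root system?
Compute the Cartan integers a_ij = 2(alpha_i, alpha_j)/(alpha_j, alpha_j); the resulting 5x5 Cartan matrix is
[[2, 0, -1, -1, 0], [0, 2, 0, 0, -1], [-1, 0, 2, 0, 0], [-1, 0, 0, 2, -1], [0, -2, 0, -1, 2]].
The roots have two lengths (squared-length ratio 2:1); the short ones are alpha_{2}. The associated Dynkin diagram is a chain of 5 nodes with a double edge at one end; the terminal node there is the unique short simple root (B_5), so the type is B_5 (the algebra so(11)).

type B_5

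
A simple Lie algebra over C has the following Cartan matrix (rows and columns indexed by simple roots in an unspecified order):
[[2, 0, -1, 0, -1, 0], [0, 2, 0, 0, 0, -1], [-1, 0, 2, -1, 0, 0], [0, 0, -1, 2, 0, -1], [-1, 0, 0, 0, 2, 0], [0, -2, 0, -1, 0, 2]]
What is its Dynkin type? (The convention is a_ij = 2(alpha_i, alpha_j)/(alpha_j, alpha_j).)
B_6 (so(13))

The matrix has rank 6 with 2's on the diagonal. Reading the off-diagonal entries as Dynkin edges (a single edge where a_ij = a_ji = -1; a double or triple edge where a_ij * a_ji = 2 or 3), the diagram is a chain of 6 nodes with a double edge at one end; the terminal node there is the unique short simple root (B_6). One simple-root ordering that puts it in standard form is (alpha_5, alpha_1, alpha_3, alpha_4, alpha_6, alpha_2). So the algebra is type B_6, i.e. so(13).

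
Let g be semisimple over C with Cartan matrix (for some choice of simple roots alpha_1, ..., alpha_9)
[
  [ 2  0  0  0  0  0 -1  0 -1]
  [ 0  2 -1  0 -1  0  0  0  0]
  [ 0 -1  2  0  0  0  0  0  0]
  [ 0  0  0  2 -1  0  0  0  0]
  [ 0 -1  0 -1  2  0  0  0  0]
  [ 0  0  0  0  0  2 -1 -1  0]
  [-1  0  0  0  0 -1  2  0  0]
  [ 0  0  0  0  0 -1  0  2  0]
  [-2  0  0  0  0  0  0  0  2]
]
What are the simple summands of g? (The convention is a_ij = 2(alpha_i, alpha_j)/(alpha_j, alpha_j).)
type A_4 ⊕ type C_5

The diagram associated to this matrix has two connected components: the simple roots {alpha_2, alpha_3, alpha_4, alpha_5} form a chain of 4 nodes with single edges (A_4), and {alpha_1, alpha_6, alpha_7, alpha_8, alpha_9} form a chain of 5 nodes with a double edge at one end; the terminal node there is the unique long simple root (C_5). A semisimple Lie algebra decomposes uniquely as the direct sum of simple ideals, one per connected component of its Dynkin diagram, so g ≅ A_4 ⊕ C_5 (dimension 24 + 55 = 79).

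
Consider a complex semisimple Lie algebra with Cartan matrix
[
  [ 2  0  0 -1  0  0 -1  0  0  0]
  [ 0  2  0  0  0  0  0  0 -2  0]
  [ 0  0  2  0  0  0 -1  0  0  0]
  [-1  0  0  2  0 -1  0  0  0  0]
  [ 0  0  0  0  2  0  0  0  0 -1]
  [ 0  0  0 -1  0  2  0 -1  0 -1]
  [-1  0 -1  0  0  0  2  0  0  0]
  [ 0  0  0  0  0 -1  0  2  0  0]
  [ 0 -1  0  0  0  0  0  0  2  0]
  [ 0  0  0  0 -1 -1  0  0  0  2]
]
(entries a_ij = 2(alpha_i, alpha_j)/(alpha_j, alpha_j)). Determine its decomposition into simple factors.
B_2 (so(5)) ⊕ E_8

The diagram associated to this matrix has two connected components: the simple roots {alpha_2, alpha_9} form a chain of 2 nodes with a double edge at one end; the terminal node there is the unique short simple root (B_2), and {alpha_1, alpha_3, alpha_4, alpha_5, alpha_6, alpha_7, alpha_8, alpha_10} form a chain of 7 nodes with one extra node attached to the third node from one end (E_8). A semisimple Lie algebra decomposes uniquely as the direct sum of simple ideals, one per connected component of its Dynkin diagram, so g ≅ B_2 ⊕ E_8 (dimension 10 + 248 = 258).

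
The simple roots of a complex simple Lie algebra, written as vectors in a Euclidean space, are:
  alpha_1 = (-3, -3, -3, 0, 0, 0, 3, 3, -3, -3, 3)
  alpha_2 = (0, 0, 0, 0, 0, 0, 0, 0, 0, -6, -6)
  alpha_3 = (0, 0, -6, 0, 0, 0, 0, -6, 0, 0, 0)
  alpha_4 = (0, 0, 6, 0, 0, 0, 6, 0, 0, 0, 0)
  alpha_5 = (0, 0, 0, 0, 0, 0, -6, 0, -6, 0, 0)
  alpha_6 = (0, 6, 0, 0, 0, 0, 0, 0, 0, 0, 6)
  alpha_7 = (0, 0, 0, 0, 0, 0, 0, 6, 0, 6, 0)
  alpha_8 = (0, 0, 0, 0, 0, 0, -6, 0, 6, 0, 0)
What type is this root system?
Compute the Cartan integers a_ij = 2(alpha_i, alpha_j)/(alpha_j, alpha_j); the resulting 8x8 Cartan matrix is
[[2, 0, 0, 0, 0, 0, 0, -1], [0, 2, 0, 0, 0, -1, -1, 0], [0, 0, 2, -1, 0, 0, -1, 0], [0, 0, -1, 2, -1, 0, 0, -1], [0, 0, 0, -1, 2, 0, 0, 0], [0, -1, 0, 0, 0, 2, 0, 0], [0, -1, -1, 0, 0, 0, 2, 0], [-1, 0, 0, -1, 0, 0, 0, 2]].
All simple roots have the same length, so the diagram is simply laced. The associated Dynkin diagram is a chain of 7 nodes with one extra node attached to the third node from one end (E_8), so the type is E_8.

type E_8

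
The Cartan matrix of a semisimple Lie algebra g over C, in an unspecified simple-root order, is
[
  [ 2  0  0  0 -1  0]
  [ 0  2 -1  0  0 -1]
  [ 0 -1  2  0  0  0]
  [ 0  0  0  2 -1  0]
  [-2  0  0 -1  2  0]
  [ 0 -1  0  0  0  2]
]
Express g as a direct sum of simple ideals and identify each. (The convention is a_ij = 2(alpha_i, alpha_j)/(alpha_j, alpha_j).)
A_3 (sl(4)) + B_3 (so(7))

The diagram associated to this matrix has two connected components: the simple roots {alpha_2, alpha_3, alpha_6} form a chain of 3 nodes with single edges (A_3), and {alpha_1, alpha_4, alpha_5} form a chain of 3 nodes with a double edge at one end; the terminal node there is the unique short simple root (B_3). A semisimple Lie algebra decomposes uniquely as the direct sum of simple ideals, one per connected component of its Dynkin diagram, so g ≅ A_3 ⊕ B_3 (dimension 15 + 21 = 36).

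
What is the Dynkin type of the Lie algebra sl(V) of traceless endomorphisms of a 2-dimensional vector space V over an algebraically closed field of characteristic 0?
This is sl(2), which has dimension 2^2 - 1 = 3 and rank 2 - 1 = 1 (a Cartan subalgebra is the diagonal traceless matrices). In the classification of classical Lie algebras, the special linear algebra sl(n+1) has type A_n; here n = 1, so the Dynkin diagram is a chain of 1 nodes with single edges (A_1). Hence the type is A_1.

A_1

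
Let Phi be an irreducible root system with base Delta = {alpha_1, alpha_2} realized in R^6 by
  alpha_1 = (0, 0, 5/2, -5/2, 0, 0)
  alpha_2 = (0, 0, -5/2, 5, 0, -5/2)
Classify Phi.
G_2

Compute the Cartan integers a_ij = 2(alpha_i, alpha_j)/(alpha_j, alpha_j); the resulting 2x2 Cartan matrix is
[[2, -1], [-3, 2]].
The roots have two lengths (squared-length ratio 3:1); the short ones are alpha_{1}. The associated Dynkin diagram is two nodes joined by a triple edge (G_2), so the type is G_2.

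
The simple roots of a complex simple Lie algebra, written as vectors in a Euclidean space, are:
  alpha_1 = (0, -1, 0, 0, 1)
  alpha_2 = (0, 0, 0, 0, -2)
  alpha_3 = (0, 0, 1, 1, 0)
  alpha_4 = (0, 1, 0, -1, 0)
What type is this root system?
type C_4

Compute the Cartan integers a_ij = 2(alpha_i, alpha_j)/(alpha_j, alpha_j); the resulting 4x4 Cartan matrix is
[[2, -1, 0, -1], [-2, 2, 0, 0], [0, 0, 2, -1], [-1, 0, -1, 2]].
The roots have two lengths (squared-length ratio 2:1); the short ones are alpha_{1,3,4}. The associated Dynkin diagram is a chain of 4 nodes with a double edge at one end; the terminal node there is the unique long simple root (C_4), so the type is C_4 (the algebra sp(8)).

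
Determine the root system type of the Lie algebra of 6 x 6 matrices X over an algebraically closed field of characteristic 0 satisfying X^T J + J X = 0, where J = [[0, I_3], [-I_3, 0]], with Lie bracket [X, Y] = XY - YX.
This is sp(6), which has dimension 6(6+1)/2 = 21 and rank 6/2 = 3. In the classification of classical Lie algebras, the symplectic algebra sp(2n) has type C_n; here n = 3, so the Dynkin diagram is a chain of 3 nodes with a double edge at one end; the terminal node there is the unique long simple root (C_3). Hence the type is C_3.

C_3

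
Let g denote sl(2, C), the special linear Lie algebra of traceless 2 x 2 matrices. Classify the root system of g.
This is sl(2), which has dimension 2^2 - 1 = 3 and rank 2 - 1 = 1 (a Cartan subalgebra is the diagonal traceless matrices). In the classification of classical Lie algebras, the special linear algebra sl(n+1) has type A_n; here n = 1, so the Dynkin diagram is a chain of 1 nodes with single edges (A_1). Hence the type is A_1.

A_1 (sl(2))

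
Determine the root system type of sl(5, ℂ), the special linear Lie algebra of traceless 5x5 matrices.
This is sl(5), which has dimension 5^2 - 1 = 24 and rank 5 - 1 = 4 (a Cartan subalgebra is the diagonal traceless matrices). In the classification of classical Lie algebras, the special linear algebra sl(n+1) has type A_n; here n = 4, so the Dynkin diagram is a chain of 4 nodes with single edges (A_4). Hence the type is A_4.

A4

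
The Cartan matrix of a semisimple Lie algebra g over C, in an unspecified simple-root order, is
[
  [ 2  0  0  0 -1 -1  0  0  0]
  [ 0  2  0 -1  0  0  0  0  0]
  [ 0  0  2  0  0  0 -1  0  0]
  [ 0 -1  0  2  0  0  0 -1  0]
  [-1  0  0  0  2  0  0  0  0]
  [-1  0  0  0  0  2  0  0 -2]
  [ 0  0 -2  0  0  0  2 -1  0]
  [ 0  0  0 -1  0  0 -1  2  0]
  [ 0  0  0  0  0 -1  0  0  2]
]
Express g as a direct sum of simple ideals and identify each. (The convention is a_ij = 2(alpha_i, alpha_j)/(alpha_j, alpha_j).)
The diagram associated to this matrix has two connected components: the simple roots {alpha_1, alpha_5, alpha_6, alpha_9} form a chain of 4 nodes with a double edge at one end; the terminal node there is the unique short simple root (B_4), and {alpha_2, alpha_3, alpha_4, alpha_7, alpha_8} form a chain of 5 nodes with a double edge at one end; the terminal node there is the unique short simple root (B_5). A semisimple Lie algebra decomposes uniquely as the direct sum of simple ideals, one per connected component of its Dynkin diagram, so g ≅ B_4 ⊕ B_5 (dimension 36 + 55 = 91).

B_4 (so(9)) + B_5 (so(11))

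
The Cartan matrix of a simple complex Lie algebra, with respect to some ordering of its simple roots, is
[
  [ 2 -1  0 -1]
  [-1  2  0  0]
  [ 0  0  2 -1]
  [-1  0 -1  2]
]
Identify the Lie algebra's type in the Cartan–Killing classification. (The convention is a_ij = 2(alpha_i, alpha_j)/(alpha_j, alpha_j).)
A_4 (sl(5))

The matrix has rank 4 with 2's on the diagonal. Reading the off-diagonal entries as Dynkin edges (a single edge where a_ij = a_ji = -1; a double or triple edge where a_ij * a_ji = 2 or 3), the diagram is a chain of 4 nodes with single edges (A_4). One simple-root ordering that puts it in standard form is (alpha_3, alpha_4, alpha_1, alpha_2). So the algebra is type A_4, i.e. sl(5).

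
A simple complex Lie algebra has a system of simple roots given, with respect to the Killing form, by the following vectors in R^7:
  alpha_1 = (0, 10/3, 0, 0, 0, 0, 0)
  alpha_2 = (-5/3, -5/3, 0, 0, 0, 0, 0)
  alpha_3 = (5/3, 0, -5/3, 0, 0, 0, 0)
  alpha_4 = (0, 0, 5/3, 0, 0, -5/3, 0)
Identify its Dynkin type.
Compute the Cartan integers a_ij = 2(alpha_i, alpha_j)/(alpha_j, alpha_j); the resulting 4x4 Cartan matrix is
[[2, -2, 0, 0], [-1, 2, -1, 0], [0, -1, 2, -1], [0, 0, -1, 2]].
The roots have two lengths (squared-length ratio 2:1); the short ones are alpha_{2,3,4}. The associated Dynkin diagram is a chain of 4 nodes with a double edge at one end; the terminal node there is the unique long simple root (C_4), so the type is C_4 (the algebra sp(8)).

type C_4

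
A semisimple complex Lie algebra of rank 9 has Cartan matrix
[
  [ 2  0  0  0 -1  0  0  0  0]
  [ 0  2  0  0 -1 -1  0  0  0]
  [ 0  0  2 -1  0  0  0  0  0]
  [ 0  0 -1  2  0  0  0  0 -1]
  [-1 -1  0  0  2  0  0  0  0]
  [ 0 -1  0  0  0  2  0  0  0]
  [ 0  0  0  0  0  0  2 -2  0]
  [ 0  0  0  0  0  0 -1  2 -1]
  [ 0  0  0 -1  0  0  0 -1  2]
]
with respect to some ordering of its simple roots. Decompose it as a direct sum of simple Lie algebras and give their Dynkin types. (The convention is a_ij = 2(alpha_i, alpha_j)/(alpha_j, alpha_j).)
The diagram associated to this matrix has two connected components: the simple roots {alpha_1, alpha_2, alpha_5, alpha_6} form a chain of 4 nodes with single edges (A_4), and {alpha_3, alpha_4, alpha_7, alpha_8, alpha_9} form a chain of 5 nodes with a double edge at one end; the terminal node there is the unique long simple root (C_5). A semisimple Lie algebra decomposes uniquely as the direct sum of simple ideals, one per connected component of its Dynkin diagram, so g ≅ A_4 ⊕ C_5 (dimension 24 + 55 = 79).

A4 + C5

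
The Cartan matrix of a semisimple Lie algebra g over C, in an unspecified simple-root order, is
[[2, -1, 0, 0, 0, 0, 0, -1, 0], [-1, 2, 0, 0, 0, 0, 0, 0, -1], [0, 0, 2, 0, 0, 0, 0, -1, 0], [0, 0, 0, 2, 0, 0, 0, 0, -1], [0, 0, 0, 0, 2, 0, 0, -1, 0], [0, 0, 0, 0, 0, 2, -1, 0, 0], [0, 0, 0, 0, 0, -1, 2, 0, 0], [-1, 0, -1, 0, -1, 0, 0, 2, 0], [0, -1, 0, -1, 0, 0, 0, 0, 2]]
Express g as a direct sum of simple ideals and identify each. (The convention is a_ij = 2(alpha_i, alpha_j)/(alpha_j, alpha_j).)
A_2 + D_7

The diagram associated to this matrix has two connected components: the simple roots {alpha_6, alpha_7} form a chain of 2 nodes with single edges (A_2), and {alpha_1, alpha_2, alpha_3, alpha_4, alpha_5, alpha_8, alpha_9} form a chain of 5 nodes with a fork of two nodes at one end (D_7). A semisimple Lie algebra decomposes uniquely as the direct sum of simple ideals, one per connected component of its Dynkin diagram, so g ≅ A_2 ⊕ D_7 (dimension 8 + 91 = 99).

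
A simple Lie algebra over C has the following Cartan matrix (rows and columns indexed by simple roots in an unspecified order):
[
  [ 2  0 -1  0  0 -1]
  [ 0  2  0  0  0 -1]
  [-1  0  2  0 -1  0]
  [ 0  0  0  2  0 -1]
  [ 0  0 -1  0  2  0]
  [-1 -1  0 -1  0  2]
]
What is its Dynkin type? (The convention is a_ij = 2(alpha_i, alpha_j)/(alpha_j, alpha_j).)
The matrix has rank 6 with 2's on the diagonal. Reading the off-diagonal entries as Dynkin edges (a single edge where a_ij = a_ji = -1; a double or triple edge where a_ij * a_ji = 2 or 3), the diagram is a chain of 4 nodes with a fork of two nodes at one end (D_6). One simple-root ordering that puts it in standard form is (alpha_5, alpha_3, alpha_1, alpha_6, alpha_4, alpha_2). So the algebra is type D_6, i.e. so(12).

D_6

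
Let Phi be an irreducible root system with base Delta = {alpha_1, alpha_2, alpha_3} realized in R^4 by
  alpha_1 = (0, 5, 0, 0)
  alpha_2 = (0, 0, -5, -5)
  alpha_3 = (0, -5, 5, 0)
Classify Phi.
type B_3

Compute the Cartan integers a_ij = 2(alpha_i, alpha_j)/(alpha_j, alpha_j); the resulting 3x3 Cartan matrix is
[[2, 0, -1], [0, 2, -1], [-2, -1, 2]].
The roots have two lengths (squared-length ratio 2:1); the short ones are alpha_{1}. The associated Dynkin diagram is a chain of 3 nodes with a double edge at one end; the terminal node there is the unique short simple root (B_3), so the type is B_3 (the algebra so(7)).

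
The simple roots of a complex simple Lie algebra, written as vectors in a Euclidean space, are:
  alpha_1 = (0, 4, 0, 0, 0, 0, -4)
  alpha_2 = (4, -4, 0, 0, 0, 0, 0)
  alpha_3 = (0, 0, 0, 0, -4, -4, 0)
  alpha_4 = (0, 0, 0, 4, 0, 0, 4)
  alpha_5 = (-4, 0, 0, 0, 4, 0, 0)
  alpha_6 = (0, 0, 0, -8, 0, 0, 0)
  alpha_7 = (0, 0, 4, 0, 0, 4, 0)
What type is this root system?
Compute the Cartan integers a_ij = 2(alpha_i, alpha_j)/(alpha_j, alpha_j); the resulting 7x7 Cartan matrix is
[[2, -1, 0, -1, 0, 0, 0], [-1, 2, 0, 0, -1, 0, 0], [0, 0, 2, 0, -1, 0, -1], [-1, 0, 0, 2, 0, -1, 0], [0, -1, -1, 0, 2, 0, 0], [0, 0, 0, -2, 0, 2, 0], [0, 0, -1, 0, 0, 0, 2]].
The roots have two lengths (squared-length ratio 2:1); the short ones are alpha_{1,2,3,4,5,7}. The associated Dynkin diagram is a chain of 7 nodes with a double edge at one end; the terminal node there is the unique long simple root (C_7), so the type is C_7 (the algebra sp(14)).

type C_7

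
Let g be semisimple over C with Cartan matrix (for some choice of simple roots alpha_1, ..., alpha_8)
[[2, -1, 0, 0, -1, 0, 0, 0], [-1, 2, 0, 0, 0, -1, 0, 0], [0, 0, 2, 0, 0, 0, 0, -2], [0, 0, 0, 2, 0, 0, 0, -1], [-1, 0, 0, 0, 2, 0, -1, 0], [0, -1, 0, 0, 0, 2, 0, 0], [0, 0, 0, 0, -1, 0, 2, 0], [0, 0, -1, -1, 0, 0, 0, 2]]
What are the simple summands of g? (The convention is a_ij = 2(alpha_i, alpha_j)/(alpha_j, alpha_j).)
A_5 (sl(6)) ⊕ C_3 (sp(6))

The diagram associated to this matrix has two connected components: the simple roots {alpha_1, alpha_2, alpha_5, alpha_6, alpha_7} form a chain of 5 nodes with single edges (A_5), and {alpha_3, alpha_4, alpha_8} form a chain of 3 nodes with a double edge at one end; the terminal node there is the unique long simple root (C_3). A semisimple Lie algebra decomposes uniquely as the direct sum of simple ideals, one per connected component of its Dynkin diagram, so g ≅ A_5 ⊕ C_3 (dimension 35 + 21 = 56).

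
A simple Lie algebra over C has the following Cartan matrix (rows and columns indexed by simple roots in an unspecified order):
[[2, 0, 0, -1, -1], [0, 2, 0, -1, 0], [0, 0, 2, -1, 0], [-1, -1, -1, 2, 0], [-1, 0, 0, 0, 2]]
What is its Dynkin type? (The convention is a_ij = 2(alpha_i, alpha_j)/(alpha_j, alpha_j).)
D_5

The matrix has rank 5 with 2's on the diagonal. Reading the off-diagonal entries as Dynkin edges (a single edge where a_ij = a_ji = -1; a double or triple edge where a_ij * a_ji = 2 or 3), the diagram is a chain of 3 nodes with a fork of two nodes at one end (D_5). One simple-root ordering that puts it in standard form is (alpha_5, alpha_1, alpha_4, alpha_2, alpha_3). So the algebra is type D_5, i.e. so(10).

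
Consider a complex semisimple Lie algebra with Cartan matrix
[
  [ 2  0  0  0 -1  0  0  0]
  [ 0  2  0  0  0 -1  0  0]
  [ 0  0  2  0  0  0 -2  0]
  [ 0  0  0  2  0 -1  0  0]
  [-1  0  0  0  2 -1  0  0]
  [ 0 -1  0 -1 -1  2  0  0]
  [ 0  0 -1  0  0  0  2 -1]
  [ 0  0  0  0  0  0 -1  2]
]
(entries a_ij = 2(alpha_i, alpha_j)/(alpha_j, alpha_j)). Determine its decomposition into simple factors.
C_3 (sp(6)) + D_5 (so(10))

The diagram associated to this matrix has two connected components: the simple roots {alpha_3, alpha_7, alpha_8} form a chain of 3 nodes with a double edge at one end; the terminal node there is the unique long simple root (C_3), and {alpha_1, alpha_2, alpha_4, alpha_5, alpha_6} form a chain of 3 nodes with a fork of two nodes at one end (D_5). A semisimple Lie algebra decomposes uniquely as the direct sum of simple ideals, one per connected component of its Dynkin diagram, so g ≅ C_3 ⊕ D_5 (dimension 21 + 45 = 66).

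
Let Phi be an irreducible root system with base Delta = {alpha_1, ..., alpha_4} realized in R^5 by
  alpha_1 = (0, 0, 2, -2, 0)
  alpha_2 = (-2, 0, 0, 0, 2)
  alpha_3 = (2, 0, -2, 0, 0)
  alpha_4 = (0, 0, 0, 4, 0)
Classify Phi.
C_4

Compute the Cartan integers a_ij = 2(alpha_i, alpha_j)/(alpha_j, alpha_j); the resulting 4x4 Cartan matrix is
[[2, 0, -1, -1], [0, 2, -1, 0], [-1, -1, 2, 0], [-2, 0, 0, 2]].
The roots have two lengths (squared-length ratio 2:1); the short ones are alpha_{1,2,3}. The associated Dynkin diagram is a chain of 4 nodes with a double edge at one end; the terminal node there is the unique long simple root (C_4), so the type is C_4 (the algebra sp(8)).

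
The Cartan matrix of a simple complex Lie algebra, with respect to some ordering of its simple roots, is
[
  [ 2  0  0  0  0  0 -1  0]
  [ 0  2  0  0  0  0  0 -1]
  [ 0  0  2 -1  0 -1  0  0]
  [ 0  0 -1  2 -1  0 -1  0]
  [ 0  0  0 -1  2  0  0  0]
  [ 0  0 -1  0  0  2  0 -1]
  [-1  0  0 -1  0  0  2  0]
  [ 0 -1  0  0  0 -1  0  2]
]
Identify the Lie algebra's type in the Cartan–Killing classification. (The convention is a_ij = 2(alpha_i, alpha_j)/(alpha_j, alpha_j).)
E8

The matrix has rank 8 with 2's on the diagonal. Reading the off-diagonal entries as Dynkin edges (a single edge where a_ij = a_ji = -1; a double or triple edge where a_ij * a_ji = 2 or 3), the diagram is a chain of 7 nodes with one extra node attached to the third node from one end (E_8). One simple-root ordering that puts it in standard form is (alpha_1, alpha_5, alpha_7, alpha_4, alpha_3, alpha_6, alpha_8, alpha_2). So the algebra is type E_8.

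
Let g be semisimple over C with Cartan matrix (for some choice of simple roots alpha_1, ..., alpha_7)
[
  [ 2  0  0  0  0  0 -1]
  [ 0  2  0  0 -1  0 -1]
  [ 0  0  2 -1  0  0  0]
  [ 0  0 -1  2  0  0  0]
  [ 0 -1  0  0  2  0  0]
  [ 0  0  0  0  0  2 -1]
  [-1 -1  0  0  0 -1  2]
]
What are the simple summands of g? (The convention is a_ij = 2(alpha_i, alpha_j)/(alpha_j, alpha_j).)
A_2 (sl(3)) + D_5 (so(10))

The diagram associated to this matrix has two connected components: the simple roots {alpha_3, alpha_4} form a chain of 2 nodes with single edges (A_2), and {alpha_1, alpha_2, alpha_5, alpha_6, alpha_7} form a chain of 3 nodes with a fork of two nodes at one end (D_5). A semisimple Lie algebra decomposes uniquely as the direct sum of simple ideals, one per connected component of its Dynkin diagram, so g ≅ A_2 ⊕ D_5 (dimension 8 + 45 = 53).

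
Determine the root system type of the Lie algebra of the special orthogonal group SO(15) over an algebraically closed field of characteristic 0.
type B_7

This is so(15) with 15 odd, which has dimension 15(15-1)/2 = 105 and rank (15-1)/2 = 7. In the classification of classical Lie algebras, the orthogonal algebra so(2n+1) in an odd number of variables has type B_n; here n = 7, so the Dynkin diagram is a chain of 7 nodes with a double edge at one end; the terminal node there is the unique short simple root (B_7). Hence the type is B_7.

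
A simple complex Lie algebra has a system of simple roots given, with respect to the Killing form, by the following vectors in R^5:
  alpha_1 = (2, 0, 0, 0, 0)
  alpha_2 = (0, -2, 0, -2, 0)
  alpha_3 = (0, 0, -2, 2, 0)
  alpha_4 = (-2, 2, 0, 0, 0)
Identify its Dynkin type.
B_4

Compute the Cartan integers a_ij = 2(alpha_i, alpha_j)/(alpha_j, alpha_j); the resulting 4x4 Cartan matrix is
[[2, 0, 0, -1], [0, 2, -1, -1], [0, -1, 2, 0], [-2, -1, 0, 2]].
The roots have two lengths (squared-length ratio 2:1); the short ones are alpha_{1}. The associated Dynkin diagram is a chain of 4 nodes with a double edge at one end; the terminal node there is the unique short simple root (B_4), so the type is B_4 (the algebra so(9)).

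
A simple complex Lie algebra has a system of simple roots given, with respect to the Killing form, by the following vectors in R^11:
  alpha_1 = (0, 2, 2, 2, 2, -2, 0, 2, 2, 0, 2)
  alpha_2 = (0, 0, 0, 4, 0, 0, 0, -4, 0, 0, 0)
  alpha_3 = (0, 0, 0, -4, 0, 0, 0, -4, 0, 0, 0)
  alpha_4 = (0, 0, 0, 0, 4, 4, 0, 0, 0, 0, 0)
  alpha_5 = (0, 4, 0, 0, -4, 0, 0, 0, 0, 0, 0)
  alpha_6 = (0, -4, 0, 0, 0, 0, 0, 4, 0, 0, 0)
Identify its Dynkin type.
E_6

Compute the Cartan integers a_ij = 2(alpha_i, alpha_j)/(alpha_j, alpha_j); the resulting 6x6 Cartan matrix is
[[2, 0, -1, 0, 0, 0], [0, 2, 0, 0, 0, -1], [-1, 0, 2, 0, 0, -1], [0, 0, 0, 2, -1, 0], [0, 0, 0, -1, 2, -1], [0, -1, -1, 0, -1, 2]].
All simple roots have the same length, so the diagram is simply laced. The associated Dynkin diagram is a chain of 5 nodes with one extra node attached to the third node from one end (E_6), so the type is E_6.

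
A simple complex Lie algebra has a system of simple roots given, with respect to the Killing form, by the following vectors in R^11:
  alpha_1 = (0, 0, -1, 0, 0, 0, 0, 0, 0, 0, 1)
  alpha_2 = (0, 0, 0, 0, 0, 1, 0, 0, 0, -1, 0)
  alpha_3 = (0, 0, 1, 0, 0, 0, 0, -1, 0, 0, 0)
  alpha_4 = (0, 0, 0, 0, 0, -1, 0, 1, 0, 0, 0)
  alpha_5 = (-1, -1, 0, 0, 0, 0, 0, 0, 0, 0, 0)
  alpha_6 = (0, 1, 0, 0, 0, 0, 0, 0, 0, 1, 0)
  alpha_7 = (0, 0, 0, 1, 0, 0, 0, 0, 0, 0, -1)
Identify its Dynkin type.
Compute the Cartan integers a_ij = 2(alpha_i, alpha_j)/(alpha_j, alpha_j); the resulting 7x7 Cartan matrix is
[[2, 0, -1, 0, 0, 0, -1], [0, 2, 0, -1, 0, -1, 0], [-1, 0, 2, -1, 0, 0, 0], [0, -1, -1, 2, 0, 0, 0], [0, 0, 0, 0, 2, -1, 0], [0, -1, 0, 0, -1, 2, 0], [-1, 0, 0, 0, 0, 0, 2]].
All simple roots have the same length, so the diagram is simply laced. The associated Dynkin diagram is a chain of 7 nodes with single edges (A_7), so the type is A_7 (the algebra sl(8)).

A_7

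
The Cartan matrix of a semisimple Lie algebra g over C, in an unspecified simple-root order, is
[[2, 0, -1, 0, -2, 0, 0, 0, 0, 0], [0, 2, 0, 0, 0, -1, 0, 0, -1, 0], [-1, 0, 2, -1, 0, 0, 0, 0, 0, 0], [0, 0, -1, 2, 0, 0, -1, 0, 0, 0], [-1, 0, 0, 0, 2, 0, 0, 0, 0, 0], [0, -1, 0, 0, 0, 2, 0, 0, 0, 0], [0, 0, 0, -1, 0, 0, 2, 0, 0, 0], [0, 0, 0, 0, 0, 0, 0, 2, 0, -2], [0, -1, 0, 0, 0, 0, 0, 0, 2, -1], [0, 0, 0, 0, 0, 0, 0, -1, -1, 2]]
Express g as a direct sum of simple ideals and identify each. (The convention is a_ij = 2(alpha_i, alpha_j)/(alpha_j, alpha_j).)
type B_5 + type C_5

The diagram associated to this matrix has two connected components: the simple roots {alpha_1, alpha_3, alpha_4, alpha_5, alpha_7} form a chain of 5 nodes with a double edge at one end; the terminal node there is the unique short simple root (B_5), and {alpha_2, alpha_6, alpha_8, alpha_9, alpha_10} form a chain of 5 nodes with a double edge at one end; the terminal node there is the unique long simple root (C_5). A semisimple Lie algebra decomposes uniquely as the direct sum of simple ideals, one per connected component of its Dynkin diagram, so g ≅ B_5 ⊕ C_5 (dimension 55 + 55 = 110).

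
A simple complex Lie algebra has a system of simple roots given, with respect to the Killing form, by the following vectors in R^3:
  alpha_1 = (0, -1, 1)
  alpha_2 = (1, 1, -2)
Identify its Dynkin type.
Compute the Cartan integers a_ij = 2(alpha_i, alpha_j)/(alpha_j, alpha_j); the resulting 2x2 Cartan matrix is
[[2, -1], [-3, 2]].
The roots have two lengths (squared-length ratio 3:1); the short ones are alpha_{1}. The associated Dynkin diagram is two nodes joined by a triple edge (G_2), so the type is G_2.

type G_2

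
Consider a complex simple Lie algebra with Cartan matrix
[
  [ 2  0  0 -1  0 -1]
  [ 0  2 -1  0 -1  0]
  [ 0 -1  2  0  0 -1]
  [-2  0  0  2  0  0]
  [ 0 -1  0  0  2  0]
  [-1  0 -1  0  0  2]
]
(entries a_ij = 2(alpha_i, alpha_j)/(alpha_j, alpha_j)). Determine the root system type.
C6

The matrix has rank 6 with 2's on the diagonal. Reading the off-diagonal entries as Dynkin edges (a single edge where a_ij = a_ji = -1; a double or triple edge where a_ij * a_ji = 2 or 3), the diagram is a chain of 6 nodes with a double edge at one end; the terminal node there is the unique long simple root (C_6). One simple-root ordering that puts it in standard form is (alpha_5, alpha_2, alpha_3, alpha_6, alpha_1, alpha_4). So the algebra is type C_6, i.e. sp(12).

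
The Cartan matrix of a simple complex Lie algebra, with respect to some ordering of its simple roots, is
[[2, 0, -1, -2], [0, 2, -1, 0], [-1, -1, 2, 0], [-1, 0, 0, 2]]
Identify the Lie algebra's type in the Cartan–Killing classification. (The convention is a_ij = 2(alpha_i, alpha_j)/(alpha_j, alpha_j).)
The matrix has rank 4 with 2's on the diagonal. Reading the off-diagonal entries as Dynkin edges (a single edge where a_ij = a_ji = -1; a double or triple edge where a_ij * a_ji = 2 or 3), the diagram is a chain of 4 nodes with a double edge at one end; the terminal node there is the unique short simple root (B_4). One simple-root ordering that puts it in standard form is (alpha_2, alpha_3, alpha_1, alpha_4). So the algebra is type B_4, i.e. so(9).

B_4 (so(9))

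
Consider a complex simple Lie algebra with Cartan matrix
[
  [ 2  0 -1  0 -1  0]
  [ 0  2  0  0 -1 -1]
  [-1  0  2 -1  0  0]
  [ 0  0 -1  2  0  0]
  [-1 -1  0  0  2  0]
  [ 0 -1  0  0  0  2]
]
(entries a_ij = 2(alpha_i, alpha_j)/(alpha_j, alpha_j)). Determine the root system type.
A6

The matrix has rank 6 with 2's on the diagonal. Reading the off-diagonal entries as Dynkin edges (a single edge where a_ij = a_ji = -1; a double or triple edge where a_ij * a_ji = 2 or 3), the diagram is a chain of 6 nodes with single edges (A_6). One simple-root ordering that puts it in standard form is (alpha_6, alpha_2, alpha_5, alpha_1, alpha_3, alpha_4). So the algebra is type A_6, i.e. sl(7).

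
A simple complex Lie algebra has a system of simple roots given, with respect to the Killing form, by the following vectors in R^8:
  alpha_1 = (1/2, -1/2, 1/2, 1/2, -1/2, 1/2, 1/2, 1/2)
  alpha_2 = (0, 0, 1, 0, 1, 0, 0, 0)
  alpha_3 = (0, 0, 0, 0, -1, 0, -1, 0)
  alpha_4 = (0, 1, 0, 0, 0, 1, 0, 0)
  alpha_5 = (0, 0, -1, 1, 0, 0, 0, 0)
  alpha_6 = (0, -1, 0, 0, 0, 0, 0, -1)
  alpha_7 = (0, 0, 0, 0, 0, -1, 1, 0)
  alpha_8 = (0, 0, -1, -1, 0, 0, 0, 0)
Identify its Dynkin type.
type E_8

Compute the Cartan integers a_ij = 2(alpha_i, alpha_j)/(alpha_j, alpha_j); the resulting 8x8 Cartan matrix is
[[2, 0, 0, 0, 0, 0, 0, -1], [0, 2, -1, 0, -1, 0, 0, -1], [0, -1, 2, 0, 0, 0, -1, 0], [0, 0, 0, 2, 0, -1, -1, 0], [0, -1, 0, 0, 2, 0, 0, 0], [0, 0, 0, -1, 0, 2, 0, 0], [0, 0, -1, -1, 0, 0, 2, 0], [-1, -1, 0, 0, 0, 0, 0, 2]].
All simple roots have the same length, so the diagram is simply laced. The associated Dynkin diagram is a chain of 7 nodes with one extra node attached to the third node from one end (E_8), so the type is E_8.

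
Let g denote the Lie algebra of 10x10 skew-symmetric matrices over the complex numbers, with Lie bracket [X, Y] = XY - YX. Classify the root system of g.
D_5

This is so(10) with 10 even, which has dimension 10(10-1)/2 = 45 and rank 10/2 = 5. In the classification of classical Lie algebras, the orthogonal algebra so(2n) in an even number of variables has type D_n; here n = 5, so the Dynkin diagram is a chain of 3 nodes with a fork of two nodes at one end (D_5). Hence the type is D_5.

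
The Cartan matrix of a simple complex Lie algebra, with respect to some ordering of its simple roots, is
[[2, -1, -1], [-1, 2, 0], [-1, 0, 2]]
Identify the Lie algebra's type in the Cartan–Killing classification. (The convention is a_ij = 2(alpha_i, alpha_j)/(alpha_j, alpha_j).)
A_3

The matrix has rank 3 with 2's on the diagonal. Reading the off-diagonal entries as Dynkin edges (a single edge where a_ij = a_ji = -1; a double or triple edge where a_ij * a_ji = 2 or 3), the diagram is a chain of 3 nodes with single edges (A_3). One simple-root ordering that puts it in standard form is (alpha_2, alpha_1, alpha_3). So the algebra is type A_3, i.e. sl(4).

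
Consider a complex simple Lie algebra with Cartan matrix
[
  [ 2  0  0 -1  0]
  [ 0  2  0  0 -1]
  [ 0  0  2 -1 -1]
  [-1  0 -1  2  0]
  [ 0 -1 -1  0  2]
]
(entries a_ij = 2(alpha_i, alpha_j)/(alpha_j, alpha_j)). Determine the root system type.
The matrix has rank 5 with 2's on the diagonal. Reading the off-diagonal entries as Dynkin edges (a single edge where a_ij = a_ji = -1; a double or triple edge where a_ij * a_ji = 2 or 3), the diagram is a chain of 5 nodes with single edges (A_5). One simple-root ordering that puts it in standard form is (alpha_2, alpha_5, alpha_3, alpha_4, alpha_1). So the algebra is type A_5, i.e. sl(6).

A_5 (sl(6))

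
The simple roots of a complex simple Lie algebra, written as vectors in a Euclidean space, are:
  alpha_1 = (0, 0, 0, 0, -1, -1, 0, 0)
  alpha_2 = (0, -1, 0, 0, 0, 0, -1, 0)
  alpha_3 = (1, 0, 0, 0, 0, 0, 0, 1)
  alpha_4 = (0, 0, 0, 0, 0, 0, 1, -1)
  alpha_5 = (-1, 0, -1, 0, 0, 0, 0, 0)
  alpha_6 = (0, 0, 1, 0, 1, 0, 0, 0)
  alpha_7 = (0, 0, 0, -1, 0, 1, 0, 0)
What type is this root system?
Compute the Cartan integers a_ij = 2(alpha_i, alpha_j)/(alpha_j, alpha_j); the resulting 7x7 Cartan matrix is
[[2, 0, 0, 0, 0, -1, -1], [0, 2, 0, -1, 0, 0, 0], [0, 0, 2, -1, -1, 0, 0], [0, -1, -1, 2, 0, 0, 0], [0, 0, -1, 0, 2, -1, 0], [-1, 0, 0, 0, -1, 2, 0], [-1, 0, 0, 0, 0, 0, 2]].
All simple roots have the same length, so the diagram is simply laced. The associated Dynkin diagram is a chain of 7 nodes with single edges (A_7), so the type is A_7 (the algebra sl(8)).

type A_7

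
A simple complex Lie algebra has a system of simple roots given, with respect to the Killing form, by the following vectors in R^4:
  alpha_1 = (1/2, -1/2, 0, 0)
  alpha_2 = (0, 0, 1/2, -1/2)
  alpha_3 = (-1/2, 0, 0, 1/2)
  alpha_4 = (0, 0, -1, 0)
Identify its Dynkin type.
Compute the Cartan integers a_ij = 2(alpha_i, alpha_j)/(alpha_j, alpha_j); the resulting 4x4 Cartan matrix is
[[2, 0, -1, 0], [0, 2, -1, -1], [-1, -1, 2, 0], [0, -2, 0, 2]].
The roots have two lengths (squared-length ratio 2:1); the short ones are alpha_{1,2,3}. The associated Dynkin diagram is a chain of 4 nodes with a double edge at one end; the terminal node there is the unique long simple root (C_4), so the type is C_4 (the algebra sp(8)).

C_4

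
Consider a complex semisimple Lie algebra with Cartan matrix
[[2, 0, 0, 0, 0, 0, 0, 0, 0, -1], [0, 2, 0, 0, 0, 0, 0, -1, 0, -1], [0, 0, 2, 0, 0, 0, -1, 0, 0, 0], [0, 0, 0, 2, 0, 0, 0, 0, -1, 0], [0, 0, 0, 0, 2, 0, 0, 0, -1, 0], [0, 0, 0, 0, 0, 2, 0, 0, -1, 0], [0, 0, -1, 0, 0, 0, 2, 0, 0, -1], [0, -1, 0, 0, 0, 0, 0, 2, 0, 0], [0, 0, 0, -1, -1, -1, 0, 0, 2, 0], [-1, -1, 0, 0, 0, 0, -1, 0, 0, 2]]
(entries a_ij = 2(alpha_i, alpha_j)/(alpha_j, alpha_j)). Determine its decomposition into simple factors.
The diagram associated to this matrix has two connected components: the simple roots {alpha_4, alpha_5, alpha_6, alpha_9} form a chain of 2 nodes with a fork of two nodes at one end (D_4), and {alpha_1, alpha_2, alpha_3, alpha_7, alpha_8, alpha_10} form a chain of 5 nodes with one extra node attached to the third node from one end (E_6). A semisimple Lie algebra decomposes uniquely as the direct sum of simple ideals, one per connected component of its Dynkin diagram, so g ≅ D_4 ⊕ E_6 (dimension 28 + 78 = 106).

D_4 (so(8)) + E_6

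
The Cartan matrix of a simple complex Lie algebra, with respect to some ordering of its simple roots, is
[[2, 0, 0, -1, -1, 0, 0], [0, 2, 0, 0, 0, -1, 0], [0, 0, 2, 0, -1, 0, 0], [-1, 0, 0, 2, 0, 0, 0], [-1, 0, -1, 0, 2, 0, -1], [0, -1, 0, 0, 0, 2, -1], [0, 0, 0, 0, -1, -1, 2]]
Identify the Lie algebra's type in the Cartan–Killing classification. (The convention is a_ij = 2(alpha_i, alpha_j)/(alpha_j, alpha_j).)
The matrix has rank 7 with 2's on the diagonal. Reading the off-diagonal entries as Dynkin edges (a single edge where a_ij = a_ji = -1; a double or triple edge where a_ij * a_ji = 2 or 3), the diagram is a chain of 6 nodes with one extra node attached to the third node from one end (E_7). One simple-root ordering that puts it in standard form is (alpha_4, alpha_3, alpha_1, alpha_5, alpha_7, alpha_6, alpha_2). So the algebra is type E_7.

type E_7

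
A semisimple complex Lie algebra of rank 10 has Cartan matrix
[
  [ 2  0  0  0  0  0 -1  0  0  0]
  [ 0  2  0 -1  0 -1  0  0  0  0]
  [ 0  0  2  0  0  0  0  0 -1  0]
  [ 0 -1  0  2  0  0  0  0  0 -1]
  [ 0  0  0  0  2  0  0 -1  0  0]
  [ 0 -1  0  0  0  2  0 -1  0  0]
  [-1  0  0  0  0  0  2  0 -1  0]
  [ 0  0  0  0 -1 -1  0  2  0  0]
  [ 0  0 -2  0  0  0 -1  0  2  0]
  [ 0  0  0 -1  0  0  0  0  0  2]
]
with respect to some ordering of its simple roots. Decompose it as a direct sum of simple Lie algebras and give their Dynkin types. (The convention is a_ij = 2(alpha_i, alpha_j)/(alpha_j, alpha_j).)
The diagram associated to this matrix has two connected components: the simple roots {alpha_2, alpha_4, alpha_5, alpha_6, alpha_8, alpha_10} form a chain of 6 nodes with single edges (A_6), and {alpha_1, alpha_3, alpha_7, alpha_9} form a chain of 4 nodes with a double edge at one end; the terminal node there is the unique short simple root (B_4). A semisimple Lie algebra decomposes uniquely as the direct sum of simple ideals, one per connected component of its Dynkin diagram, so g ≅ A_6 ⊕ B_4 (dimension 48 + 36 = 84).

A_6 (sl(7)) + B_4 (so(9))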